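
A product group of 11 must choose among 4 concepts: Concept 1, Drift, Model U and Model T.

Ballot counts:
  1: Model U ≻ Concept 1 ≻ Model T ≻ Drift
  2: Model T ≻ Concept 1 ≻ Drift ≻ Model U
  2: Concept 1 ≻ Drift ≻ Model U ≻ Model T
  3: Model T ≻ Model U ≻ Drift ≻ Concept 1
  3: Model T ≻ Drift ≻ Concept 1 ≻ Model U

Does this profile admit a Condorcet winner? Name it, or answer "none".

Pairwise majorities:
Concept 1–Drift: Drift 6–5.
Concept 1–Model U: Concept 1 7–4.
Concept 1 vs Model T: Model T, 8–3.
Drift vs Model U: Drift wins 7–4.
Drift–Model T: Model T 9–2.
Model U–Model T: Model T 8–3.
Model T wins every pairwise contest, so Model T is the Condorcet winner.

Model T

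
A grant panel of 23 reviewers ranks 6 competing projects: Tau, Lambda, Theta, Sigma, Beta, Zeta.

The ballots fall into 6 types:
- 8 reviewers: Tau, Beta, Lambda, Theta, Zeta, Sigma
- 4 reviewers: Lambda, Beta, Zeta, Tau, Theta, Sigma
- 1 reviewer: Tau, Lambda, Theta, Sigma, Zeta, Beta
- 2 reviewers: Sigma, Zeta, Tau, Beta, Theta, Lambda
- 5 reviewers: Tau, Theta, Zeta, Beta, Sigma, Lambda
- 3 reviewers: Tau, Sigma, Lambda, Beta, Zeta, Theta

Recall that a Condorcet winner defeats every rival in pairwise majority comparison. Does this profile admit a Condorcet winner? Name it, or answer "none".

Check each pair by majority over 23 ballots:
Tau vs Lambda: Tau is ranked higher on 8+1+2+5+3 = 19 ballots, Lambda on 4. Tau wins 19–4.
Tau vs Theta: Tau is ranked higher on 8+4+1+2+5+3 = 23 ballots, Theta on 0. Tau wins 23–0.
Tau vs Sigma: 8+4+1+5+3 = 21 for Tau, 2 for Sigma — Tau by 21–2.
Tau vs Beta: Tau preferred on 8+1+2+5+3 = 19 ballots; Tau wins 19–4.
Tau vs Zeta: 17 to 6, Tau.
Lambda vs Theta: Lambda is ranked higher on 8+4+1+3 = 16 ballots, Theta on 7. Lambda wins 16–7.
Lambda vs Sigma: Lambda preferred on 8+4+1 = 13 ballots; Lambda wins 13–10.
Lambda vs Beta: Lambda is ranked higher on 4+1+3 = 8 ballots, Beta on 15. Beta wins 15–8.
Lambda vs Zeta: 16 to 7, Lambda.
Theta vs Sigma: 8+4+1+5 = 18 for Theta, 5 for Sigma — Theta by 18–5.
Theta vs Beta: Theta is ranked higher on 1+5 = 6 ballots, Beta on 17. Beta wins 17–6.
Theta vs Zeta: Theta is ranked higher on 8+1+5 = 14 ballots, Zeta on 9. Theta wins 14–9.
Sigma vs Beta: Sigma is ranked higher on 1+2+3 = 6 ballots, Beta on 17. Beta wins 17–6.
Sigma vs Zeta: Sigma is ranked higher on 1+2+3 = 6 ballots, Zeta on 17. Zeta wins 17–6.
Beta vs Zeta: 15 to 8, Beta.
Tau beats each of Lambda, Theta, Sigma, Beta, Zeta — Tau is the Condorcet winner.

Tau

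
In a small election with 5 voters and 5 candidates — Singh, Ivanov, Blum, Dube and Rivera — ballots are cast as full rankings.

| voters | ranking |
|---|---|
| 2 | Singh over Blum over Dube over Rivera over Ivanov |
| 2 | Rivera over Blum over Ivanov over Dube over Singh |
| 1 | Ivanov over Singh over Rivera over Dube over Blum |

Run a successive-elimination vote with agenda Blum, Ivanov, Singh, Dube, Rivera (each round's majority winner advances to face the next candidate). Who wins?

Singh

Round 1: Blum vs Ivanov — 4–1, Blum advances.
Round 2: Blum vs Singh — 2–3, Singh advances.
Round 3: Singh vs Dube — 3–2, Singh advances.
Round 4: Singh vs Rivera — 3–2, Singh advances.
The agenda winner is Singh.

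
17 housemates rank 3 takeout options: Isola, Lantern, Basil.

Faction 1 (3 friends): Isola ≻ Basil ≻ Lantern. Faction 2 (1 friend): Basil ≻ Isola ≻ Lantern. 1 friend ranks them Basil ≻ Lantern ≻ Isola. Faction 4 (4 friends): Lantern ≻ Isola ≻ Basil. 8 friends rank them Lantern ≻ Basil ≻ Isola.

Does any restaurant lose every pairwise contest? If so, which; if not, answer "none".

Pairwise majorities:
Isola–Lantern: Lantern 13–4.
Isola vs Basil: Isola preferred on 3+4 = 7 ballots; Basil wins 10–7.
Lantern–Basil: Lantern 12–5.
Only Isola has no wins; Isola is the Condorcet loser.

Isola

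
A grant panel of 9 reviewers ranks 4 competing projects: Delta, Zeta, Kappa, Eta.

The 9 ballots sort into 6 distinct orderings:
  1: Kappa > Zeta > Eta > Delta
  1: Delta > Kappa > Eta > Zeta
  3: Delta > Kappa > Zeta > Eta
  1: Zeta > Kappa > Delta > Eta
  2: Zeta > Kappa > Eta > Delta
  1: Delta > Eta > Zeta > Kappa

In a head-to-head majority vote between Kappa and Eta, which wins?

Kappa

Ballots ranking Kappa above Eta: 1 + 1 + 3 + 1 + 2 = 8.
Ballots ranking Eta above Kappa: 9 − 8 = 1.
Kappa wins the head-to-head 8–1.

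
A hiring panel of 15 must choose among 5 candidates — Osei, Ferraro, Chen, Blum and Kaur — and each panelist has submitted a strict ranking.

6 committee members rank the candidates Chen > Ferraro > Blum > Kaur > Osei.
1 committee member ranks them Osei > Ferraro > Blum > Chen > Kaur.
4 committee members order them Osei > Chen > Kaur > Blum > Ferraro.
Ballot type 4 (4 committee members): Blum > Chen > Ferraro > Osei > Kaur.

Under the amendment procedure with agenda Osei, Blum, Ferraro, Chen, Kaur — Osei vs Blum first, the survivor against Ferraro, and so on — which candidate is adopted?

Chen

Round 1: Osei vs Blum — 5–10, Blum advances.
Round 2: Blum vs Ferraro — 8–7, Blum advances.
Round 3: Blum vs Chen — 5–10, Chen advances.
Round 4: Chen vs Kaur — 15–0, Chen advances.
The agenda winner is Chen.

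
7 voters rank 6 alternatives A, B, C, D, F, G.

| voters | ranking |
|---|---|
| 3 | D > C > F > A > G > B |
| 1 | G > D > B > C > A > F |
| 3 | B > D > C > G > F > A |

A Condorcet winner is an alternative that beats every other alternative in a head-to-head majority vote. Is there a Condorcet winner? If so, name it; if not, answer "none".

D

Head-to-head results (7 voters):
A vs B: 3 to 4, B.
A–C: C 7–0.
A vs D: 0 for A, 7 for D — D by 7–0.
A–F: F 6–1.
A vs G: A preferred on 3 ballots; G wins 4–3.
B vs C: B is ranked higher on 1+3 = 4 ballots, C on 3. B wins 4–3.
B–D: D 4–3.
B vs F: B, 4–3.
B vs G: G wins 4–3.
C vs D: D, 7–0.
C vs F: C wins 7–0.
C vs G: C preferred on 3+3 = 6 ballots; C wins 6–1.
D vs F: D, 7–0.
D vs G: D is ranked higher on 3+3 = 6 ballots, G on 1. D wins 6–1.
F vs G: G, 4–3.
Only D has no losses; D is the Condorcet winner.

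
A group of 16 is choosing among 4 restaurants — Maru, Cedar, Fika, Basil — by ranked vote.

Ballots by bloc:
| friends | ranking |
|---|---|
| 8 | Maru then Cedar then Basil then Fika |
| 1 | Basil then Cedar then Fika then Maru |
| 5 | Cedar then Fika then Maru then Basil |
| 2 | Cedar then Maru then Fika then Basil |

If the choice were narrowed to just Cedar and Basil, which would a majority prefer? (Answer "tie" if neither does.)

Ballots ranking Cedar above Basil: 8 + 5 + 2 = 15.
Ballots ranking Basil above Cedar: 16 − 15 = 1.
Cedar wins the head-to-head 15–1.

Cedar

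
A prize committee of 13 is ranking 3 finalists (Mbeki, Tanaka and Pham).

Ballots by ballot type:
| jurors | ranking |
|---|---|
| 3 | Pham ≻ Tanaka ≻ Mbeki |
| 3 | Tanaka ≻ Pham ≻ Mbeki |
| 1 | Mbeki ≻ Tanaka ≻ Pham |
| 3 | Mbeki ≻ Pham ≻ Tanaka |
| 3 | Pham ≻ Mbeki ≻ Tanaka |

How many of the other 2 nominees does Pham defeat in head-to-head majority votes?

2

Pham against each rival (13 jurors):
Pham vs Mbeki: Pham preferred on 3+3+3 = 9 ballots; Pham wins 9–4.
Pham vs Tanaka: Pham, 9–4.
Pham beats Mbeki, Tanaka — 2 pairwise wins.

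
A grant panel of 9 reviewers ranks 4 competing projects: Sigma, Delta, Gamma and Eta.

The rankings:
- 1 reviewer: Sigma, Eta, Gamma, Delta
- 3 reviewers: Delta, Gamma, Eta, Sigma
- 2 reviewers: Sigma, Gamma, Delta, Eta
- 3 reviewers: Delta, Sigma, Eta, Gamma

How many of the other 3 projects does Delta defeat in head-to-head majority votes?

3

Delta against each rival (9 reviewers):
Delta vs Sigma: 3+3 = 6 for Delta, 3 for Sigma — Delta by 6–3.
Delta vs Gamma: Delta wins 6–3.
Delta vs Eta: Delta, 8–1.
Delta beats Sigma, Gamma, Eta — 3 pairwise wins.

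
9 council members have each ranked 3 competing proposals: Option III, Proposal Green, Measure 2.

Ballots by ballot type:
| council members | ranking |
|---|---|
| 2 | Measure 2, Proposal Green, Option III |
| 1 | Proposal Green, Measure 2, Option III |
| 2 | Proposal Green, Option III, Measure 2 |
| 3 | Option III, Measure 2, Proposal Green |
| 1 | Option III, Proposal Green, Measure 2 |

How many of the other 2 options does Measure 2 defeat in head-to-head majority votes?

1

Measure 2 against each rival (9 council members):
Measure 2 vs Option III: Option III, 6–3.
Measure 2 vs Proposal Green: Measure 2, 5–4.
Measure 2 beats Proposal Green; loses to Option III — 1 pairwise win.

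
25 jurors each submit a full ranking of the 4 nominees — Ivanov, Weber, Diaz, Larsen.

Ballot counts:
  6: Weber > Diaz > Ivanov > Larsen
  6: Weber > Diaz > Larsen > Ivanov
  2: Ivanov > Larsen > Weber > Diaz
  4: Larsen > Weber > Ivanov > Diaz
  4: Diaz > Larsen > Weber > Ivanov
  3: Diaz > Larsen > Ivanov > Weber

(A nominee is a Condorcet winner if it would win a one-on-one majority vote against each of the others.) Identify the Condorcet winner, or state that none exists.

Check each pair by majority over 25 ballots:
Ivanov vs Weber: Ivanov preferred on 2+3 = 5 ballots; Weber wins 20–5.
Ivanov vs Diaz: 6 to 19, Diaz.
Ivanov vs Larsen: Ivanov preferred on 6+2 = 8 ballots; Larsen wins 17–8.
Weber vs Diaz: Weber preferred on 6+6+2+4 = 18 ballots; Weber wins 18–7.
Weber vs Larsen: 12 to 13, Larsen.
Diaz vs Larsen: 6+6+4+3 = 19 for Diaz, 6 for Larsen — Diaz by 19–6.
Every nominee loses at least once (Ivanov loses to Weber; Weber loses to Larsen; Diaz loses to Weber; Larsen loses to Diaz). The majority relation contains the cycle Weber → Diaz → Larsen → Weber, so there is no Condorcet winner.

none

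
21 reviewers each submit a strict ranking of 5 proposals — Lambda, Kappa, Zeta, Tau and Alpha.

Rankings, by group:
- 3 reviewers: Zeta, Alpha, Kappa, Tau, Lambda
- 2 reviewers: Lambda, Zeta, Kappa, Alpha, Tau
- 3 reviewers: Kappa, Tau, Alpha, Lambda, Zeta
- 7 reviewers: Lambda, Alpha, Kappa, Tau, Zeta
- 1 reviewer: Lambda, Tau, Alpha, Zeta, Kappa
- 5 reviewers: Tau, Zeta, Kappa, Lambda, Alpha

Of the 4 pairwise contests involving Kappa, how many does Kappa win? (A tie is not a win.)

Kappa against each rival (21 reviewers):
Kappa vs Lambda: Kappa wins 11–10.
Kappa vs Zeta: Zeta wins 11–10.
Kappa vs Tau: Kappa preferred on 3+2+3+7 = 15 ballots; Kappa wins 15–6.
Kappa–Alpha: Alpha 11–10.
Kappa beats Lambda, Tau; loses to Zeta, Alpha — 2 pairwise wins.

2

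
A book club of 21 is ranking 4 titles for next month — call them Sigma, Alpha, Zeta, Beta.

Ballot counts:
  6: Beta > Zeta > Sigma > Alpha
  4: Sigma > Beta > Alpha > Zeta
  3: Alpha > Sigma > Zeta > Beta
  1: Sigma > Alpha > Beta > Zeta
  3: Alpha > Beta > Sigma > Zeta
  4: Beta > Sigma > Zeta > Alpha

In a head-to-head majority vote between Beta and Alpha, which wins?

Ballots ranking Beta above Alpha: 6 + 4 + 4 = 14.
Ballots ranking Alpha above Beta: 21 − 14 = 7.
Beta wins the head-to-head 14–7.

Beta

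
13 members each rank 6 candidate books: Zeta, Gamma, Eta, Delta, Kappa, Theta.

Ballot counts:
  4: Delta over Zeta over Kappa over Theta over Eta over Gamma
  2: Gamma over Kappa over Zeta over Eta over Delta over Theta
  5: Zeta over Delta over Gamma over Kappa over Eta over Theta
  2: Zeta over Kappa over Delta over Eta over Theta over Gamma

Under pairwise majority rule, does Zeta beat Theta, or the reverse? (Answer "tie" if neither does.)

Zeta

Ballots ranking Zeta above Theta: 4 + 2 + 5 + 2 = 13.
Ballots ranking Theta above Zeta: 13 − 13 = 0.
Zeta wins the head-to-head 13–0.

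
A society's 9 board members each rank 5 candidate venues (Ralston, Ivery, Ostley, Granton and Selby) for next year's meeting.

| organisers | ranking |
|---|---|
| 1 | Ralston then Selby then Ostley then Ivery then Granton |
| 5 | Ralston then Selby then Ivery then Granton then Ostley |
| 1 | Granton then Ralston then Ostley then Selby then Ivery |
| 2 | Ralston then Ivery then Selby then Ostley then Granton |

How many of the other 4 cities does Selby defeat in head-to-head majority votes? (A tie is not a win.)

3

Selby against each rival (9 organisers):
Selby vs Ralston: Ralston, 9–0.
Selby vs Ivery: 1+5+1 = 7 for Selby, 2 for Ivery — Selby by 7–2.
Selby vs Ostley: 8 to 1, Selby.
Selby–Granton: Selby 8–1.
Selby beats Ivery, Ostley, Granton; loses to Ralston — 3 pairwise wins.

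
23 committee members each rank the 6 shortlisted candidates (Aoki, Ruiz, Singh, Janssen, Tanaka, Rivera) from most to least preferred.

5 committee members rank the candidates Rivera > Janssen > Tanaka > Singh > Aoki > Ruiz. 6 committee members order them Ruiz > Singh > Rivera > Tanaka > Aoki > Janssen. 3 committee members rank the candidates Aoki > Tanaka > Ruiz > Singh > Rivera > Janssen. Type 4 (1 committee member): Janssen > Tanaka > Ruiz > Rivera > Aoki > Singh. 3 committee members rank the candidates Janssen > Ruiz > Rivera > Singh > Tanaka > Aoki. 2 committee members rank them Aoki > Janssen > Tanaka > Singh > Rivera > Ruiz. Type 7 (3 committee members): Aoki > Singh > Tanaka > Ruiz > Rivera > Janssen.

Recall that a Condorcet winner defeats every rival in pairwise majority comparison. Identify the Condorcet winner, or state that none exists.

Pairwise majorities:
Aoki–Ruiz: Aoki 13–10.
Aoki vs Singh: Singh wins 14–9.
Aoki vs Janssen: Aoki wins 14–9.
Aoki vs Tanaka: Tanaka, 15–8.
Aoki vs Rivera: Rivera, 15–8.
Ruiz vs Singh: Ruiz, 13–10.
Ruiz vs Janssen: Ruiz, 12–11.
Ruiz–Tanaka: Tanaka 14–9.
Ruiz vs Rivera: Ruiz wins 16–7.
Singh vs Janssen: Singh, 12–11.
Singh vs Tanaka: Singh, 12–11.
Singh–Rivera: Singh 14–9.
Janssen–Tanaka: Tanaka 12–11.
Janssen vs Rivera: Rivera wins 17–6.
Tanaka–Rivera: Rivera 14–9.
Every candidate loses at least once (Aoki loses to Singh; Ruiz loses to Aoki; Singh loses to Ruiz; Janssen loses to Aoki; Tanaka loses to Singh; Rivera loses to Ruiz). The majority relation contains the cycle Aoki > Ruiz > Singh > Aoki, so there is no Condorcet winner.

none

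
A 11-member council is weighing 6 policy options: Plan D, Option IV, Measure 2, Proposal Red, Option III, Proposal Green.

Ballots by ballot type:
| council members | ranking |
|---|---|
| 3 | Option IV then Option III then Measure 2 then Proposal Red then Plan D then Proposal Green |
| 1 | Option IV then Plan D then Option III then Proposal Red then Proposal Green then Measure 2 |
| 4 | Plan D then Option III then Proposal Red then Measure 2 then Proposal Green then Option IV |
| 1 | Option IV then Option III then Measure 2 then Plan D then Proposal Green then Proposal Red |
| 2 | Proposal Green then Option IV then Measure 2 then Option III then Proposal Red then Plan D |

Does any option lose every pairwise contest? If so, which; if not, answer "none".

Head-to-head results (11 council members):
Plan D vs Option IV: Option IV wins 7–4.
Plan D vs Measure 2: Plan D is ranked higher on 1+4 = 5 ballots, Measure 2 on 6. Measure 2 wins 6–5.
Plan D vs Proposal Red: 6 to 5, Plan D.
Plan D vs Option III: 1+4 = 5 for Plan D, 6 for Option III — Option III by 6–5.
Plan D vs Proposal Green: Plan D preferred on 3+1+4+1 = 9 ballots; Plan D wins 9–2.
Option IV vs Measure 2: 7 to 4, Option IV.
Option IV vs Proposal Red: Option IV is ranked higher on 3+1+1+2 = 7 ballots, Proposal Red on 4. Option IV wins 7–4.
Option IV vs Option III: 3+1+1+2 = 7 for Option IV, 4 for Option III — Option IV by 7–4.
Option IV vs Proposal Green: Option IV is ranked higher on 3+1+1 = 5 ballots, Proposal Green on 6. Proposal Green wins 6–5.
Measure 2 vs Proposal Red: 3+1+2 = 6 for Measure 2, 5 for Proposal Red — Measure 2 by 6–5.
Measure 2 vs Option III: Option III, 9–2.
Measure 2 vs Proposal Green: Measure 2, 8–3.
Proposal Red vs Option III: 0 for Proposal Red, 11 for Option III — Option III by 11–0.
Proposal Red vs Proposal Green: Proposal Red preferred on 3+1+4 = 8 ballots; Proposal Red wins 8–3.
Option III–Proposal Green: Option III 9–2.
Every option wins at least one matchup (Plan D beats Proposal Red; Option IV beats Plan D; Measure 2 beats Plan D; Proposal Red beats Proposal Green; Option III beats Plan D; Proposal Green beats Option IV), so there is no Condorcet loser.

none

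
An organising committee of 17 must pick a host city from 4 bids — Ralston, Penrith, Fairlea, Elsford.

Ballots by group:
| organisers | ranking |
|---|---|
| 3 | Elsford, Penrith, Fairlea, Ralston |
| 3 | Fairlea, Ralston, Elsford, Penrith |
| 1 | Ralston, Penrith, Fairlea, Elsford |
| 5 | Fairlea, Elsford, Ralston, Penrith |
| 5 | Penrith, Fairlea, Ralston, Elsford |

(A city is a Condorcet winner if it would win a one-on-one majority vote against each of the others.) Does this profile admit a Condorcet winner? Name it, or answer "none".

Head-to-head results (17 organisers):
Ralston vs Penrith: Ralston wins 9–8.
Ralston–Fairlea: Fairlea 16–1.
Ralston vs Elsford: Ralston, 9–8.
Penrith vs Fairlea: Penrith, 9–8.
Penrith vs Elsford: Elsford, 11–6.
Fairlea vs Elsford: Fairlea wins 14–3.
Each city drops at least one matchup (Ralston loses to Fairlea; Penrith loses to Ralston; Fairlea loses to Penrith; Elsford loses to Ralston); the cycle Ralston beats Penrith beats Fairlea beats Ralston rules out a Condorcet winner.

none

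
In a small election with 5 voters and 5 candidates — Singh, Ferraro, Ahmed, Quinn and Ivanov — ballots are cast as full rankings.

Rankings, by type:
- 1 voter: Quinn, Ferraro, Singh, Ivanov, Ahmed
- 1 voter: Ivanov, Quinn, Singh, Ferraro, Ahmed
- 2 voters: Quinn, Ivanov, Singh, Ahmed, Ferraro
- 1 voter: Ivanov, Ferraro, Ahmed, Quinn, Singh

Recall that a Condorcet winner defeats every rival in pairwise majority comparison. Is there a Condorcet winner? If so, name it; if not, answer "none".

Quinn

Pairwise majorities:
Singh–Ferraro: Singh 3–2.
Singh vs Ahmed: Singh, 4–1.
Singh–Quinn: Quinn 5–0.
Singh vs Ivanov: 1 for Singh, 4 for Ivanov — Ivanov by 4–1.
Ferraro vs Ahmed: 3 to 2, Ferraro.
Ferraro vs Quinn: 1 to 4, Quinn.
Ferraro vs Ivanov: Ivanov wins 4–1.
Ahmed vs Quinn: Ahmed is ranked higher on 1 ballot, Quinn on 4. Quinn wins 4–1.
Ahmed vs Ivanov: 0 to 5, Ivanov.
Quinn–Ivanov: Quinn 3–2.
Quinn wins every pairwise contest, so Quinn is the Condorcet winner.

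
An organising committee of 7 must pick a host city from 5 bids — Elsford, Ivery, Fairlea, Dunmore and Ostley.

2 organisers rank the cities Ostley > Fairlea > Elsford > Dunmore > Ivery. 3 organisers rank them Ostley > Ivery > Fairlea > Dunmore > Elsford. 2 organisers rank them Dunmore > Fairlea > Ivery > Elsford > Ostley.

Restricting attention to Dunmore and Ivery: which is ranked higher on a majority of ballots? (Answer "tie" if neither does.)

Ballots ranking Dunmore above Ivery: 2 + 2 = 4.
Ballots ranking Ivery above Dunmore: 7 − 4 = 3.
Dunmore wins the head-to-head 4–3.

Dunmore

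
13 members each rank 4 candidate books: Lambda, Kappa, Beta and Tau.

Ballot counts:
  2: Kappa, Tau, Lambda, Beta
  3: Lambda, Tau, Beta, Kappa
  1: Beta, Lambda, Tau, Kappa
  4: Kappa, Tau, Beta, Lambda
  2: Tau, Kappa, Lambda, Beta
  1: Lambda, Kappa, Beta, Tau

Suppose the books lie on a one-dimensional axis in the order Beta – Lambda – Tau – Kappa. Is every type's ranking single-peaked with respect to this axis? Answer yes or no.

Axis positions: Beta=1, Lambda=2, Tau=3, Kappa=4.
Type 1 (peak Kappa at position 4): ranking walks positions 4-3-2-1, expanding outward from the peak — single-peaked.
Type 2 (peak Lambda at position 2): ranking walks positions 2-3-1-4, expanding outward from the peak — single-peaked.
Type 3 (peak Beta at position 1): ranking walks positions 1-2-3-4, expanding outward from the peak — single-peaked.
Type 4: ranking walks positions 4-3-1-2; Beta is ranked above Lambda even though Lambda lies between Beta and the peak Kappa on the axis — preferences dip and rise again. Not single-peaked.
Type 5 (peak Tau at position 3): ranking walks positions 3-4-2-1, expanding outward from the peak — single-peaked.
Type 6: ranking walks positions 2-4-1-3; Kappa is ranked above Tau even though Tau lies between Kappa and the peak Lambda on the axis — preferences dip and rise again. Not single-peaked.
Type 4 violates single-peakedness, so the profile is not single-peaked on this axis.

no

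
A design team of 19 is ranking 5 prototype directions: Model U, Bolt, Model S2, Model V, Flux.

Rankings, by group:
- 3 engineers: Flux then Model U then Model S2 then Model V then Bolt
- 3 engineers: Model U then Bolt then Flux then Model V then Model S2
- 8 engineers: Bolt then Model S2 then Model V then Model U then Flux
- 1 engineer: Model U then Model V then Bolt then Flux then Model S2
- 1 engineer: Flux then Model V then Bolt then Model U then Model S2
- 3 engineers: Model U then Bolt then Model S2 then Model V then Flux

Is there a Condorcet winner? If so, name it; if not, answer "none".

Model U

Pairwise majorities:
Model U vs Bolt: Model U, 10–9.
Model U vs Model S2: Model U wins 11–8.
Model U vs Model V: Model U wins 10–9.
Model U vs Flux: Model U wins 15–4.
Bolt vs Model S2: Bolt wins 16–3.
Bolt vs Model V: Bolt, 14–5.
Bolt vs Flux: Bolt, 15–4.
Model S2–Model V: Model S2 14–5.
Model S2–Flux: Model S2 11–8.
Model V vs Flux: Model V wins 12–7.
Only Model U has no losses; Model U is the Condorcet winner.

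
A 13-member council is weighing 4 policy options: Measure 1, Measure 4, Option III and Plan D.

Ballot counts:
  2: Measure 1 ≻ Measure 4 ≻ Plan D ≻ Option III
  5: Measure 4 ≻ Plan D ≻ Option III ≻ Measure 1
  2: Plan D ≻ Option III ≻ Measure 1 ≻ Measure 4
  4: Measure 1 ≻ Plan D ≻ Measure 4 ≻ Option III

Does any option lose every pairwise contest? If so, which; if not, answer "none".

none

Head-to-head results (13 council members):
Measure 1 vs Measure 4: Measure 1 preferred on 2+2+4 = 8 ballots; Measure 1 wins 8–5.
Measure 1–Option III: Option III 7–6.
Measure 1 vs Plan D: Plan D, 7–6.
Measure 4 vs Option III: Measure 4, 11–2.
Measure 4 vs Plan D: Measure 4 wins 7–6.
Option III vs Plan D: 0 to 13, Plan D.
Each option has at least one pairwise win (Measure 1 beats Measure 4; Measure 4 beats Option III; Option III beats Measure 1; Plan D beats Measure 1) — no Condorcet loser.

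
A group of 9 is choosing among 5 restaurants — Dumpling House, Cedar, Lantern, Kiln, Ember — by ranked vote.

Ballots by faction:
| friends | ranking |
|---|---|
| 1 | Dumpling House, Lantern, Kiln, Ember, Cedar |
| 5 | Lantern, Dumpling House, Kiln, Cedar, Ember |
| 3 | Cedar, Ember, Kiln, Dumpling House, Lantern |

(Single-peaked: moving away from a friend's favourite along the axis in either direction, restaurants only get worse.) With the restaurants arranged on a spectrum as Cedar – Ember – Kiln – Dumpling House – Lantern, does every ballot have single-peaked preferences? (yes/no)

no

Axis positions: Cedar=1, Ember=2, Kiln=3, Dumpling House=4, Lantern=5.
Faction 1 (peak Dumpling House at position 4): ranking walks positions 4-5-3-2-1, expanding outward from the peak — single-peaked.
Faction 2: ranking walks positions 5-4-3-1-2; Cedar is ranked above Ember even though Ember lies between Cedar and the peak Lantern on the axis — preferences dip and rise again. Not single-peaked.
Faction 3 (peak Cedar at position 1): ranking walks positions 1-2-3-4-5, expanding outward from the peak — single-peaked.
Faction 2 violates single-peakedness, so the profile is not single-peaked on this axis.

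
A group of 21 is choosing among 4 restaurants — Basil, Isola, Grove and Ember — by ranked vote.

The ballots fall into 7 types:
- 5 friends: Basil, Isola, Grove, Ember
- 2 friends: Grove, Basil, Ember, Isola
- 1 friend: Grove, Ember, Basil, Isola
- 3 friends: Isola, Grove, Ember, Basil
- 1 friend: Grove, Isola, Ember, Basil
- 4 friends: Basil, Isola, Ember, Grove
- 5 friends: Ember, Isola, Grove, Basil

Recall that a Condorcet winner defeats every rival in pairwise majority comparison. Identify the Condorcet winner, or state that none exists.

none

Head-to-head results (21 friends):
Basil–Isola: Basil 12–9.
Basil vs Grove: Grove, 12–9.
Basil vs Ember: Basil wins 11–10.
Isola vs Grove: Isola, 17–4.
Isola vs Ember: Isola, 13–8.
Grove–Ember: Grove 12–9.
Each restaurant drops at least one matchup (Basil loses to Grove; Isola loses to Basil; Grove loses to Isola; Ember loses to Basil); the cycle Basil → Isola → Grove → Basil rules out a Condorcet winner.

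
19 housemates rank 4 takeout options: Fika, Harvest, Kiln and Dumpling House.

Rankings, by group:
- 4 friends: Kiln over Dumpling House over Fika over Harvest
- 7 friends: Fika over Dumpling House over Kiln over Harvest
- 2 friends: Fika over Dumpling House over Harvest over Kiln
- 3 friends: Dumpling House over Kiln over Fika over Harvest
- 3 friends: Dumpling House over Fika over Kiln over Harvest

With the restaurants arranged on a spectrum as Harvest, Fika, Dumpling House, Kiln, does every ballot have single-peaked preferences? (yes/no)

Axis positions: Harvest=1, Fika=2, Dumpling House=3, Kiln=4.
Group 1 (peak Kiln at position 4): ranking walks positions 4-3-2-1, expanding outward from the peak — single-peaked.
Group 2 (peak Fika at position 2): ranking walks positions 2-3-4-1, expanding outward from the peak — single-peaked.
Group 3 (peak Fika at position 2): ranking walks positions 2-3-1-4, expanding outward from the peak — single-peaked.
Group 4 (peak Dumpling House at position 3): ranking walks positions 3-4-2-1, expanding outward from the peak — single-peaked.
Group 5 (peak Dumpling House at position 3): ranking walks positions 3-2-4-1, expanding outward from the peak — single-peaked.
Every ranking is single-peaked on this axis.

yes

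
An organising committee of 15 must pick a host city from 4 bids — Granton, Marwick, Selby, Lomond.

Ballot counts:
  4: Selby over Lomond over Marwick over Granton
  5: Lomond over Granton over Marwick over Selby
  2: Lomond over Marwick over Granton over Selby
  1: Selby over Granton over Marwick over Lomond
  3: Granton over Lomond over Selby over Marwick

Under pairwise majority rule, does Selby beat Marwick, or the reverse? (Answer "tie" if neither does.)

Ballots ranking Selby above Marwick: 4 + 1 + 3 = 8.
Ballots ranking Marwick above Selby: 15 − 8 = 7.
Selby wins the head-to-head 8–7.

Selby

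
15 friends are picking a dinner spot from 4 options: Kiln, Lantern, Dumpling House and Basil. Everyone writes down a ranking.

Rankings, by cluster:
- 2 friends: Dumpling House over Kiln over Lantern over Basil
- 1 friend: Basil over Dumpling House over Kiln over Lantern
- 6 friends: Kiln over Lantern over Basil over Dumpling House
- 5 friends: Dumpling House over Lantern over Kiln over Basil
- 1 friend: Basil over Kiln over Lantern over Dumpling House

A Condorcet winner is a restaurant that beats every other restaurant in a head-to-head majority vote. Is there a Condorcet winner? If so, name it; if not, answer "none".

Head-to-head results (15 friends):
Kiln vs Lantern: 2+1+6+1 = 10 for Kiln, 5 for Lantern — Kiln by 10–5.
Kiln vs Dumpling House: 6+1 = 7 for Kiln, 8 for Dumpling House — Dumpling House by 8–7.
Kiln vs Basil: Kiln preferred on 2+6+5 = 13 ballots; Kiln wins 13–2.
Lantern vs Dumpling House: 7 to 8, Dumpling House.
Lantern vs Basil: 2+6+5 = 13 for Lantern, 2 for Basil — Lantern by 13–2.
Dumpling House vs Basil: 2+5 = 7 for Dumpling House, 8 for Basil — Basil by 8–7.
Every restaurant loses at least once (Kiln loses to Dumpling House; Lantern loses to Kiln; Dumpling House loses to Basil; Basil loses to Kiln). The majority relation contains the cycle Kiln → Basil → Dumpling House → Kiln, so there is no Condorcet winner.

none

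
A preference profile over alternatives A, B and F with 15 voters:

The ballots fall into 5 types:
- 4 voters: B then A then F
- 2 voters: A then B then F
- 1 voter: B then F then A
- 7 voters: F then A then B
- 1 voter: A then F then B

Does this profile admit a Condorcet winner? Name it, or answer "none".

F

Head-to-head results (15 voters):
A vs B: A is ranked higher on 2+7+1 = 10 ballots, B on 5. A wins 10–5.
A vs F: A is ranked higher on 4+2+1 = 7 ballots, F on 8. F wins 8–7.
B vs F: B is ranked higher on 4+2+1 = 7 ballots, F on 8. F wins 8–7.
Only F has no losses; F is the Condorcet winner.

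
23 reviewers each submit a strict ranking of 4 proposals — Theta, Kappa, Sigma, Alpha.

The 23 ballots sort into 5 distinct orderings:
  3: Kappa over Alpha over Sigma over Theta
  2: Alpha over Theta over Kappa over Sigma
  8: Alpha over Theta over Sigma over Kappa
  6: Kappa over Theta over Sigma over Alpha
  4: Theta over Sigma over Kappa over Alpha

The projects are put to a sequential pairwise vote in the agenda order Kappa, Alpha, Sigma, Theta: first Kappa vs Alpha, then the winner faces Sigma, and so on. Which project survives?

Theta

Round 1: Kappa vs Alpha — 13–10, Kappa advances.
Round 2: Kappa vs Sigma — 11–12, Sigma advances.
Round 3: Sigma vs Theta — 3–20, Theta advances.
Theta survives the agenda.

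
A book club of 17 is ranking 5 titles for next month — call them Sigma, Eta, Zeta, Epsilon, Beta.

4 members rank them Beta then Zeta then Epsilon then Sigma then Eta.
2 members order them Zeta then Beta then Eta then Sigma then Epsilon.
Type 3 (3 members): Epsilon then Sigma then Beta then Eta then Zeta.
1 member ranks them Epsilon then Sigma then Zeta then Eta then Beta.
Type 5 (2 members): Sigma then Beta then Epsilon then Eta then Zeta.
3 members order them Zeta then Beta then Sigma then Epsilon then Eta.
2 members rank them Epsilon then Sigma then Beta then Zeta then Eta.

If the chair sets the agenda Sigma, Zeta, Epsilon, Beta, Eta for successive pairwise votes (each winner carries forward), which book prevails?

Beta

Round 1: Sigma vs Zeta — 8–9, Zeta advances.
Round 2: Zeta vs Epsilon — 9–8, Zeta advances.
Round 3: Zeta vs Beta — 6–11, Beta advances.
Round 4: Beta vs Eta — 16–1, Beta advances.
The agenda winner is Beta.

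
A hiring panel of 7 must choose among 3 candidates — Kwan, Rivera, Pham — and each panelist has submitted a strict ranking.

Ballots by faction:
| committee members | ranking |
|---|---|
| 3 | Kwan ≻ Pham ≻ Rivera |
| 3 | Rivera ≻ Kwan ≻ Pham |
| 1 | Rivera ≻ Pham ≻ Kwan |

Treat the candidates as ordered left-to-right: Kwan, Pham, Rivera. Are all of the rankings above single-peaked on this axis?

Axis positions: Kwan=1, Pham=2, Rivera=3.
Faction 1 (peak Kwan at position 1): ranking walks positions 1-2-3, expanding outward from the peak — single-peaked.
Faction 2: ranking walks positions 3-1-2; Kwan is ranked above Pham even though Pham lies between Kwan and the peak Rivera on the axis — preferences dip and rise again. Not single-peaked.
Faction 3 (peak Rivera at position 3): ranking walks positions 3-2-1, expanding outward from the peak — single-peaked.
Faction 2 violates single-peakedness, so the profile is not single-peaked on this axis.

no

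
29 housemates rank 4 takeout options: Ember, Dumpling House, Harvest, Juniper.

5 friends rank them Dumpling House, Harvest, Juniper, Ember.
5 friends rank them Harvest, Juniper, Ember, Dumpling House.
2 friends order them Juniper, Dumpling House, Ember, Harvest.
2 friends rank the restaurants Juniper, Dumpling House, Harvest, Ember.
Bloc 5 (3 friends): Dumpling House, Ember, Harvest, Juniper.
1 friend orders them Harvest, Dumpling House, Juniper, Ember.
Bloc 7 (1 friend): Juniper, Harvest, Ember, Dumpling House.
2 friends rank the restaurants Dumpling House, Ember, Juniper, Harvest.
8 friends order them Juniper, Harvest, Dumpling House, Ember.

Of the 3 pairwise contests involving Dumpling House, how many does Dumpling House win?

1

Dumpling House against each rival (29 friends):
Dumpling House vs Ember: Dumpling House, 23–6.
Dumpling House–Harvest: Harvest 15–14.
Dumpling House vs Juniper: Dumpling House preferred on 5+3+1+2 = 11 ballots; Juniper wins 18–11.
Dumpling House beats Ember; loses to Harvest, Juniper — 1 pairwise win.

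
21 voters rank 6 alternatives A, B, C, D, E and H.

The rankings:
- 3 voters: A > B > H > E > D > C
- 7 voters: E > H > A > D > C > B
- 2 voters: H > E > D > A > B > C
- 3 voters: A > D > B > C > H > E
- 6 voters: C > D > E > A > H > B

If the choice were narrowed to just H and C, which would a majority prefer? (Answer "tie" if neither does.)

H

Ballots ranking H above C: 3 + 7 + 2 = 12.
Ballots ranking C above H: 21 − 12 = 9.
H wins the head-to-head 12–9.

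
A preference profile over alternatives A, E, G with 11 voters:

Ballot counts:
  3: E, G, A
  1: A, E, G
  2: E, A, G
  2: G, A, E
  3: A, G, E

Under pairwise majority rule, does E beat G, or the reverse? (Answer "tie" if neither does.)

Ballots ranking E above G: 3 + 1 + 2 = 6.
Ballots ranking G above E: 11 − 6 = 5.
E wins the head-to-head 6–5.

E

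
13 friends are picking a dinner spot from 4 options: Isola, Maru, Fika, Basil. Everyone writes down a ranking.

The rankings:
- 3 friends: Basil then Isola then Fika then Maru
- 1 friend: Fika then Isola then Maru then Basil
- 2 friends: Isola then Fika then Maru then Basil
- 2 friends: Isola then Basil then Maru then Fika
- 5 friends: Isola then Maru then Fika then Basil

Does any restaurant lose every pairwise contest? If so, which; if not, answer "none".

Basil

Pairwise majorities:
Isola vs Maru: Isola wins 13–0.
Isola vs Fika: Isola preferred on 3+2+2+5 = 12 ballots; Isola wins 12–1.
Isola vs Basil: 1+2+2+5 = 10 for Isola, 3 for Basil — Isola by 10–3.
Maru–Fika: Maru 7–6.
Maru vs Basil: Maru wins 8–5.
Fika vs Basil: Fika wins 8–5.
Only Basil has no wins; Basil is the Condorcet loser.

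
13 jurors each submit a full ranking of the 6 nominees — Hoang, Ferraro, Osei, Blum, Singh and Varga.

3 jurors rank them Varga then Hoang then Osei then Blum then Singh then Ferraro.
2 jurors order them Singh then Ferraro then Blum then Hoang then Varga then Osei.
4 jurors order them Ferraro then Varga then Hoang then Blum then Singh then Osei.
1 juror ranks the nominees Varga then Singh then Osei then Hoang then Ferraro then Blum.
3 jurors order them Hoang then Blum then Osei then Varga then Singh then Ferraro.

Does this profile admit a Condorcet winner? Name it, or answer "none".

Head-to-head results (13 jurors):
Hoang–Ferraro: Hoang 7–6.
Hoang vs Osei: Hoang, 12–1.
Hoang vs Blum: Hoang, 11–2.
Hoang–Singh: Hoang 10–3.
Hoang vs Varga: Varga, 8–5.
Ferraro vs Osei: Osei, 7–6.
Ferraro vs Blum: Ferraro wins 7–6.
Ferraro vs Singh: Singh, 9–4.
Ferraro–Varga: Varga 7–6.
Osei vs Blum: Blum wins 9–4.
Osei vs Singh: Singh wins 7–6.
Osei–Varga: Varga 10–3.
Blum vs Singh: Blum, 10–3.
Blum–Varga: Varga 8–5.
Singh vs Varga: Varga, 11–2.
Varga defeats every rival head-to-head and is the Condorcet winner.

Varga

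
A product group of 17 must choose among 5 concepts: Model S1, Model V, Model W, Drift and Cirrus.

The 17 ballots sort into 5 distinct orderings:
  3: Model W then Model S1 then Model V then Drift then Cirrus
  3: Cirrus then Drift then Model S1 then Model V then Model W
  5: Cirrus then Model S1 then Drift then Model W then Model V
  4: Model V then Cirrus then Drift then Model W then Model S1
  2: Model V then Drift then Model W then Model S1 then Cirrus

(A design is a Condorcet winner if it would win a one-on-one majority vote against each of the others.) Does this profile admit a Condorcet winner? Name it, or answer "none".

none

Head-to-head results (17 engineers):
Model S1 vs Model V: Model S1 wins 11–6.
Model S1–Model W: Model W 9–8.
Model S1 vs Drift: Drift wins 9–8.
Model S1 vs Cirrus: Cirrus, 12–5.
Model V–Model W: Model V 9–8.
Model V–Drift: Model V 9–8.
Model V–Cirrus: Model V 9–8.
Model W vs Drift: Drift wins 14–3.
Model W–Cirrus: Cirrus 12–5.
Drift vs Cirrus: Cirrus wins 12–5.
Every design loses at least once (Model S1 loses to Model W; Model V loses to Model S1; Model W loses to Model V; Drift loses to Model V; Cirrus loses to Model V). The majority relation contains the cycle Model S1 > Model V > Model W > Model S1, so there is no Condorcet winner.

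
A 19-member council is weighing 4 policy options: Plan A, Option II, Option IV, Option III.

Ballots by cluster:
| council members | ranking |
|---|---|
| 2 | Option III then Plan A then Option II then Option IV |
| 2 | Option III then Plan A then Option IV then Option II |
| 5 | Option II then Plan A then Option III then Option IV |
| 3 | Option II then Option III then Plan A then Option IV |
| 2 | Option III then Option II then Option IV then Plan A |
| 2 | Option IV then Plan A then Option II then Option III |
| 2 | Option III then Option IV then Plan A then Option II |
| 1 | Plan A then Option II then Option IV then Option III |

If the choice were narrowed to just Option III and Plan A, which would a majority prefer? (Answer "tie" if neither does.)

Option III

Ballots ranking Option III above Plan A: 2 + 2 + 3 + 2 + 2 = 11.
Ballots ranking Plan A above Option III: 19 − 11 = 8.
Option III wins the head-to-head 11–8.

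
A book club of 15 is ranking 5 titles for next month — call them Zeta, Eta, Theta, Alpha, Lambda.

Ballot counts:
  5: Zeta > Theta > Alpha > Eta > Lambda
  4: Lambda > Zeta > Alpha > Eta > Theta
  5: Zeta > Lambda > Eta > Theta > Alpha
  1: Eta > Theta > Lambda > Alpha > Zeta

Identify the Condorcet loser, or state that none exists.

none

Pairwise majorities:
Zeta vs Eta: Zeta, 14–1.
Zeta vs Theta: Zeta preferred on 5+4+5 = 14 ballots; Zeta wins 14–1.
Zeta vs Alpha: 14 to 1, Zeta.
Zeta–Lambda: Zeta 10–5.
Eta–Theta: Eta 10–5.
Eta vs Alpha: Alpha wins 9–6.
Eta vs Lambda: 5+1 = 6 for Eta, 9 for Lambda — Lambda by 9–6.
Theta vs Alpha: 5+5+1 = 11 for Theta, 4 for Alpha — Theta by 11–4.
Theta vs Lambda: 5+1 = 6 for Theta, 9 for Lambda — Lambda by 9–6.
Alpha vs Lambda: Alpha preferred on 5 ballots; Lambda wins 10–5.
Each book has at least one pairwise win (Zeta beats Eta; Eta beats Theta; Theta beats Alpha; Alpha beats Eta; Lambda beats Eta) — no Condorcet loser.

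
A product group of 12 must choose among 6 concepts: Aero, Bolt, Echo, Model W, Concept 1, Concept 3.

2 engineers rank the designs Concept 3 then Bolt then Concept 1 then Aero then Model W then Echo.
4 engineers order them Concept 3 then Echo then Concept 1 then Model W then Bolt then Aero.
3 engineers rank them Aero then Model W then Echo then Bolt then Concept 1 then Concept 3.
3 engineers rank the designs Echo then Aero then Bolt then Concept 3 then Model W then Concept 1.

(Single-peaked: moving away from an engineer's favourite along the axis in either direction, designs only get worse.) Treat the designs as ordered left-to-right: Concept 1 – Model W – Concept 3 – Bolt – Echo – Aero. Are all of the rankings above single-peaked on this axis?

no

Axis positions: Concept 1=1, Model W=2, Concept 3=3, Bolt=4, Echo=5, Aero=6.
Bloc 1: ranking walks positions 3-4-1-6-2-5; Concept 1 is ranked above Model W even though Model W lies between Concept 1 and the peak Concept 3 on the axis — preferences dip and rise again. Not single-peaked.
Bloc 2: ranking walks positions 3-5-1-2-4-6; Echo is ranked above Bolt even though Bolt lies between Echo and the peak Concept 3 on the axis — preferences dip and rise again. Not single-peaked.
Bloc 3: ranking walks positions 6-2-5-4-1-3; Model W is ranked above Echo even though Echo lies between Model W and the peak Aero on the axis — preferences dip and rise again. Not single-peaked.
Bloc 4 (peak Echo at position 5): ranking walks positions 5-6-4-3-2-1, expanding outward from the peak — single-peaked.
Bloc 1 violates single-peakedness, so the profile is not single-peaked on this axis.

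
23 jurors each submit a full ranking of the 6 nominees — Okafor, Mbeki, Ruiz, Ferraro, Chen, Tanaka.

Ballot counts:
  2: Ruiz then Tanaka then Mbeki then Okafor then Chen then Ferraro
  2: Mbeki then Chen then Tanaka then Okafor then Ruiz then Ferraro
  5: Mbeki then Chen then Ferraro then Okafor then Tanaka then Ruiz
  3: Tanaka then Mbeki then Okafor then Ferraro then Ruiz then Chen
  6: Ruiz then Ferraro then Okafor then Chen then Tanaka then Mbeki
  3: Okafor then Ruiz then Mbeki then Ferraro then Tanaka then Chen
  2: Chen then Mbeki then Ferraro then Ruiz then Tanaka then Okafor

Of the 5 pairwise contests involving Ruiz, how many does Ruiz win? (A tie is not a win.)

3

Ruiz against each rival (23 jurors):
Ruiz vs Okafor: Okafor, 13–10.
Ruiz vs Mbeki: Ruiz preferred on 2+6+3 = 11 ballots; Mbeki wins 12–11.
Ruiz vs Ferraro: 13 to 10, Ruiz.
Ruiz vs Chen: Ruiz wins 14–9.
Ruiz vs Tanaka: Ruiz, 13–10.
Ruiz beats Ferraro, Chen, Tanaka; loses to Okafor, Mbeki — 3 pairwise wins.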